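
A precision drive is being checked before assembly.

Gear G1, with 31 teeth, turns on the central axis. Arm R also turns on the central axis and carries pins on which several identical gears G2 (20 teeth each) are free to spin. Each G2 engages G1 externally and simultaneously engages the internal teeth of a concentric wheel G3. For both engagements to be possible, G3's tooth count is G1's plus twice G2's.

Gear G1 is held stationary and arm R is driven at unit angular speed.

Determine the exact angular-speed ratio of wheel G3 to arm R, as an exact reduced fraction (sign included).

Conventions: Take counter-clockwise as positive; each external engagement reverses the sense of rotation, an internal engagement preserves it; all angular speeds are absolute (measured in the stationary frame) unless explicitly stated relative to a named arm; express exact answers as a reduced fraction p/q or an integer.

102/71

topology: planetary set — G1 31T / G2 20T / G3 71T, arm = carrier (Willis)
ring teeth: 31 + 2·20 = 71
31(ω_sun−ω_arm) = −71(ω_ring−ω_arm),  ω_sun = 0, ω_arm = 1
ω_ring = 1 − (31/71)(0−1) = 102/71
ω_out/ω_in = 102/71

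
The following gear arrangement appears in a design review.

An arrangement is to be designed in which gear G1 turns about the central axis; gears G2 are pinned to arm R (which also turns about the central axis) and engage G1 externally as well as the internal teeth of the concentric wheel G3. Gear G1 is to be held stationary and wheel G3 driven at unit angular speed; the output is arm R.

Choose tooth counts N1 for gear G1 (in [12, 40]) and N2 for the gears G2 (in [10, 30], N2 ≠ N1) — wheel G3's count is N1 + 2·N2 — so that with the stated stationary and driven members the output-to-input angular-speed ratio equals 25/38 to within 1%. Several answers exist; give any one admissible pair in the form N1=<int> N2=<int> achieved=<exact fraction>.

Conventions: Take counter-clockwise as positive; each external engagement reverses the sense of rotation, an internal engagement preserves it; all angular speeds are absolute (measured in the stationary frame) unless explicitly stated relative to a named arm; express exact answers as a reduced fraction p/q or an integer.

design class (target 25/38): planetary set
Willis with ω_sun = 0: ω_arm/ω_ring = N3/(N1+N3); set equal to 25/38  ⇒  N3/N1 = (25/38)/(1 − 25/38) = 25/13
N3 = N1 + 2·N2  ⇒  N2/N1 = (N3/N1 − 1)/2 = (25/13 − 1)/2 = 6/13
smallest multiple with N1 ≥ 12 and N2 ≥ 10: k = 2  ⇒  N1 = 2·13 = 26, N2 = 2·6 = 12 (N1 ≤ 40, N2 ≤ 30, N2 ≠ N1 ✓), N3 = 26 + 2·12 = 50
check: N3/(N1+N3) with N1 = 26, N3 = 50 gives 25/38; |achieved − target| = 0 ≤ 1/152 ✓

N1=26 N2=12 achieved=25/38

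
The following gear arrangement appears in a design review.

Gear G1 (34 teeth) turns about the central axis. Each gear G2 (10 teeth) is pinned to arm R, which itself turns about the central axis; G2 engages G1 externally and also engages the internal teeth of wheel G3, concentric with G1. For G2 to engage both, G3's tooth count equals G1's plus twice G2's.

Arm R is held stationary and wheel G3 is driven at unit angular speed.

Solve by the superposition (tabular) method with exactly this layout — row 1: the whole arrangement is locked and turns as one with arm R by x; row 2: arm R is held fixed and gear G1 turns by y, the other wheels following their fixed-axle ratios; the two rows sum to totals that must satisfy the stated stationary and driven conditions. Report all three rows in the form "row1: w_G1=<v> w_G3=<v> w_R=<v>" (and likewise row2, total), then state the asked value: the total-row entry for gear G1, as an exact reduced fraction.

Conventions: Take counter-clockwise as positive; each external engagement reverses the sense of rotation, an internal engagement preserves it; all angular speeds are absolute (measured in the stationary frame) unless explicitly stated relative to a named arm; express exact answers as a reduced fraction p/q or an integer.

class = planetary set [G3 = 34+2·10 = 54; Willis about the carrier]
superposition row 1 [locked train]: every member turns x
superposition row 2 [arm held]: sun y, ring −(34/54)·y, arm 0
boundary: total ω_arm = x = 0 and total ω_ring = x − (34/54)·y = 1  ⇒  y = -27/17, x = 0
row 2 ring = −(34/54)·(-27/17) = 1
totals (row 1 + row 2): sun 0 + (-27/17) = -27/17, ring 0 + 1 = 1, arm 0 + 0 = 0
asked cell (total, sun) = -27/17

row1: w_G1=0 w_G3=0 w_R=0
row2: w_G1=-27/17 w_G3=1 w_R=0
total: w_G1=-27/17 w_G3=1 w_R=0
asked value: -27/17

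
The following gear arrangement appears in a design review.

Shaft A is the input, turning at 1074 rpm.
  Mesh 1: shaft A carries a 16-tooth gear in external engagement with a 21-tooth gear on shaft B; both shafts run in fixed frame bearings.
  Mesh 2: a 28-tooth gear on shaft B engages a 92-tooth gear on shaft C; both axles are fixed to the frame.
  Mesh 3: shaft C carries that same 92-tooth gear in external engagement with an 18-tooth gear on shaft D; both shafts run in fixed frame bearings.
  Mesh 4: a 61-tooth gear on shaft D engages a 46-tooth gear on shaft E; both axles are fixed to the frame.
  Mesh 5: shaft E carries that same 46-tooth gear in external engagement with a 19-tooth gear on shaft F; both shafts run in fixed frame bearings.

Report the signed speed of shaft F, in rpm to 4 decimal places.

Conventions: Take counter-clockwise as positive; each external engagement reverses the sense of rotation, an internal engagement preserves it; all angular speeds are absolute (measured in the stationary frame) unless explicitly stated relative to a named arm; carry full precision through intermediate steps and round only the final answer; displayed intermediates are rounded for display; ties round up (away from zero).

5-mesh fixed-axis compound train (all bearings frame-fixed)
mesh 1 [16T→21T]: ω = 1074.0000×16/21 = 818.2857 rpm, sense flips to −
mesh 2 [28T→92T]: ω = 818.2857×28/92 = 249.0435 rpm, sense flips to +
mesh 3 [92T→18T]: ω = 249.0435×92/18 = 1272.8889 rpm, sense flips to −
mesh 4 [61T→46T]: ω = 1272.8889×61/46 = 1687.9614 rpm, sense flips to +
mesh 5 [46T→19T]: ω = 1687.9614×46/19 = 4086.6433 rpm, sense flips to −
signed output speed = -4086.6433 rpm

-4086.6433 rpm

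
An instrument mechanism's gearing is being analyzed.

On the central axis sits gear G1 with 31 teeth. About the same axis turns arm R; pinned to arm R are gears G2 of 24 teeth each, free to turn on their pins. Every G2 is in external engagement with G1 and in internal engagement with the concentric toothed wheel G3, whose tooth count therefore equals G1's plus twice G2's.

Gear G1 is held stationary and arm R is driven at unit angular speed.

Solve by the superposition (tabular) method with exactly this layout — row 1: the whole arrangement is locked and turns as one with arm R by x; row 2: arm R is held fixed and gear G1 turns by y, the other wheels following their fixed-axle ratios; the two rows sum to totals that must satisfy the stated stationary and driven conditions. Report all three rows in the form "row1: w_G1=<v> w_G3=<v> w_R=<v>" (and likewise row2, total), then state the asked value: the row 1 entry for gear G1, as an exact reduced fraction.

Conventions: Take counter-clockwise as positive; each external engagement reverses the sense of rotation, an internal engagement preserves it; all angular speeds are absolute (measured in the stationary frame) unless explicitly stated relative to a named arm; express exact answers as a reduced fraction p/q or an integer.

row1: w_G1=1 w_G3=1 w_R=1
row2: w_G1=-1 w_G3=31/79 w_R=0
total: w_G1=0 w_G3=110/79 w_R=1
asked value: 1

class = planetary set [G3 = 31+2·24 = 79; Willis about the carrier]
row 1 — lock + rotate with arm: ω_sun = ω_ring = ω_arm = x
row 2: sun turns y, ring = −(31/79)·y, arm 0
boundary: total ω_sun = x + y = 0 and total ω_arm = x = 1  ⇒  y = -1, x = 1
row 2 ring = −(31/79)·(-1) = 31/79
totals (row 1 + row 2): sun 1 + (-1) = 0, ring 1 + 31/79 = 110/79, arm 1 + 0 = 1
asked cell (row1, sun) = 1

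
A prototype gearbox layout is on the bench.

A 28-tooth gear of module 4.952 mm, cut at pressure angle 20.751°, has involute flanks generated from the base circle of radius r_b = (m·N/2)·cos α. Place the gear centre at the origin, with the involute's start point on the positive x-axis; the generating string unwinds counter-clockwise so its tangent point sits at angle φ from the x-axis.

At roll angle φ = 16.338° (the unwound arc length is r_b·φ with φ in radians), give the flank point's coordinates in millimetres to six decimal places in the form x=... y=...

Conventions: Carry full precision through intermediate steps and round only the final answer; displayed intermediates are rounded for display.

single-mesh involute tooth geometry (28T wheel at module 4.952)
pitch radius r_p = m·N/2 = 4.952·28/2 = 69.328000
base radius r_b = r_p·cos α = 69.328000·cos 20.751° = 64.830625
roll angle φ = 16.338° = 0.28515189 rad
x = r_b·(cos φ + φ·sin φ) = 67.413029
y = r_b·(sin φ − φ·cos φ) = 0.496995

x=67.413029 y=0.496995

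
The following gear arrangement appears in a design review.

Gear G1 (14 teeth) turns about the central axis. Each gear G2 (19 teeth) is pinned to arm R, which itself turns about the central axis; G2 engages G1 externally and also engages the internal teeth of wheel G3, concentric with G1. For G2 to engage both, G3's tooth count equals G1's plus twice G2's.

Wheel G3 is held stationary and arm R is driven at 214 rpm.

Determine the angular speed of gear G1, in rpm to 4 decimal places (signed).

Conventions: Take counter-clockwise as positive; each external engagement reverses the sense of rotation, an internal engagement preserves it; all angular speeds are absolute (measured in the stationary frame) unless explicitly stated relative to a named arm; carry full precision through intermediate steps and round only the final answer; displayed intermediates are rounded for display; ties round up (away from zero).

topology: planetary set — G1 14T / G2 19T / G3 52T, arm = carrier (Willis)
normalise by the input: solve with ω_arm = 1, then scale by 214 rpm
ring teeth: 14 + 2·19 = 52
14(ω_sun−ω_arm) = −52(ω_ring−ω_arm),  ω_ring = 0, ω_arm = 1
ω_sun = 1 − (52/14)(0−1) = 33/7
scale: ω_sun = 33/7 × 214 rpm = +1008.8571 rpm

+1008.8571 rpm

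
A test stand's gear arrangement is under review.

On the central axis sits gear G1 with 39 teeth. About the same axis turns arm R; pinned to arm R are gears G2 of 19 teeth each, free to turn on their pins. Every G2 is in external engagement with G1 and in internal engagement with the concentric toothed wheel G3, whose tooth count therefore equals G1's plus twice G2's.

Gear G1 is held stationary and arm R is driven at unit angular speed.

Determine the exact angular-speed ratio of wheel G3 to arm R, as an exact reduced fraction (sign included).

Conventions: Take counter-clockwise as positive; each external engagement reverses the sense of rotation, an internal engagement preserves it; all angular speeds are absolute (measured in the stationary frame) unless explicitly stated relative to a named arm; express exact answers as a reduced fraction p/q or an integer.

topology: planetary set — G1 39T / G2 19T / G3 77T, arm = carrier (Willis)
ring teeth: 39 + 2·19 = 77
39(ω_sun−ω_arm) = −77(ω_ring−ω_arm),  ω_sun = 0, ω_arm = 1
ω_ring = 1 − (39/77)(0−1) = 116/77
ω_out/ω_in = 116/77

116/77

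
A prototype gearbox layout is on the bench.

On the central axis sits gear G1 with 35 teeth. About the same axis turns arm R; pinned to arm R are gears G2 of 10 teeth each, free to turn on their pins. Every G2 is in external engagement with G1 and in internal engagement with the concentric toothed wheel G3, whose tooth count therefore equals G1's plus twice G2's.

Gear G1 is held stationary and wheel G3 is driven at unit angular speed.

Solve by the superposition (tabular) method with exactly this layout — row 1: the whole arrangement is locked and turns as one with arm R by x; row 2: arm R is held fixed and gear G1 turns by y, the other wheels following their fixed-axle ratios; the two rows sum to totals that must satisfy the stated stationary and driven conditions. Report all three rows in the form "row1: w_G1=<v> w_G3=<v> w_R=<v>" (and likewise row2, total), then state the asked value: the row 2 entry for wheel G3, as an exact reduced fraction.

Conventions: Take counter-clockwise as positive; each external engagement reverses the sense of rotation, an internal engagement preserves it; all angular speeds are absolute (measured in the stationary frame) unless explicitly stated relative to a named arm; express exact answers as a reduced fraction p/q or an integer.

row1: w_G1=11/18 w_G3=11/18 w_R=11/18
row2: w_G1=-11/18 w_G3=7/18 w_R=0
total: w_G1=0 w_G3=1 w_R=11/18
asked value: 7/18

recognized (axles ride arm R): planetary set, 35/10/55 teeth
row 1 (train locked, turned with arm): all members turn x
row 2 — arm fixed, fixed-axis ratios: sun y, ring −(35/55)·y, arm 0
boundary: total ω_sun = x + y = 0 and total ω_ring = x − (35/55)·y = 1  ⇒  y = -11/18, x = 11/18
row 2 ring = −(35/55)·(-11/18) = 7/18
totals (row 1 + row 2): sun 11/18 + (-11/18) = 0, ring 11/18 + 7/18 = 1, arm 11/18 + 0 = 11/18
asked cell (row2, ring) = 7/18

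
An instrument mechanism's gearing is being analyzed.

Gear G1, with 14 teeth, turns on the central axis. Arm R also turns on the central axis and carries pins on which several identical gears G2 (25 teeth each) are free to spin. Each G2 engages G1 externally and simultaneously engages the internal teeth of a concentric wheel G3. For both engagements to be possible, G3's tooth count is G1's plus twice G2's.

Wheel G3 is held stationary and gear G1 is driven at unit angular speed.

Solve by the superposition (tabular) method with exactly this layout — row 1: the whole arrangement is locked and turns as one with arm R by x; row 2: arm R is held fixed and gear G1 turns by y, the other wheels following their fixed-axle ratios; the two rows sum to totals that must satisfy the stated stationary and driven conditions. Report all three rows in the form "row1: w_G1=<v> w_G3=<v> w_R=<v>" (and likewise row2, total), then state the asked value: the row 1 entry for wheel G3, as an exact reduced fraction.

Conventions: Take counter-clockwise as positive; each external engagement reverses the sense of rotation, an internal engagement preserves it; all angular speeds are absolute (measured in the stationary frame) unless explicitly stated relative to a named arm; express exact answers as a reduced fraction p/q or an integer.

planetary set (14T centre, 25T on arm, 64T internal) — Willis relation
superposition row 1 [locked train]: every member turns x
row 2: sun turns y, ring = −(14/64)·y, arm 0
boundary: total ω_ring = x − (14/64)·y = 0 and total ω_sun = x + y = 1  ⇒  y = 32/39, x = 7/39
row 2 ring = −(14/64)·32/39 = -7/39
totals (row 1 + row 2): sun 7/39 + 32/39 = 1, ring 7/39 + (-7/39) = 0, arm 7/39 + 0 = 7/39
asked cell (row1, ring) = 7/39

row1: w_G1=7/39 w_G3=7/39 w_R=7/39
row2: w_G1=32/39 w_G3=-7/39 w_R=0
total: w_G1=1 w_G3=0 w_R=7/39
asked value: 7/39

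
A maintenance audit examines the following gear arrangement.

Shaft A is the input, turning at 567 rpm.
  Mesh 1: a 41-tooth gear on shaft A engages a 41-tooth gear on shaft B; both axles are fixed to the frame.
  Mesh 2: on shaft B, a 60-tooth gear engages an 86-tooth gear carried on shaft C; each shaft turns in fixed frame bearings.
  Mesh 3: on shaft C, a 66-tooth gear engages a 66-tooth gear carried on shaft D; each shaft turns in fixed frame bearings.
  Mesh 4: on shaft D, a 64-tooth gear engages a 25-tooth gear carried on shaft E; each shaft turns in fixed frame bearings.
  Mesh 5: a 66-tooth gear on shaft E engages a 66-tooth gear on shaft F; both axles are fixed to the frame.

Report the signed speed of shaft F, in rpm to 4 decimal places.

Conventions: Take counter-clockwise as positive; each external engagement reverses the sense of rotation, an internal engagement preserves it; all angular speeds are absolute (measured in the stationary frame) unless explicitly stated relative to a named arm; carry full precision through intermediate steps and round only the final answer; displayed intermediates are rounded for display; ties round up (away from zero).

recognized (6 fixed axles, 5 meshes): fixed-axis compound train
mesh 1 [41T→41T]: ω = 567.0000×41/41 = 567.0000 rpm, sense flips to −
mesh 2 [60T→86T]: ω = 567.0000×60/86 = 395.5814 rpm, sense flips to +
mesh 3 [66T→66T]: ω = 395.5814×66/66 = 395.5814 rpm, sense flips to −
mesh 4 [64T→25T]: ω = 395.5814×64/25 = 1012.6884 rpm, sense flips to +
mesh 5 [66T→66T]: ω = 1012.6884×66/66 = 1012.6884 rpm, sense flips to −
signed output speed = -1012.6884 rpm

-1012.6884 rpm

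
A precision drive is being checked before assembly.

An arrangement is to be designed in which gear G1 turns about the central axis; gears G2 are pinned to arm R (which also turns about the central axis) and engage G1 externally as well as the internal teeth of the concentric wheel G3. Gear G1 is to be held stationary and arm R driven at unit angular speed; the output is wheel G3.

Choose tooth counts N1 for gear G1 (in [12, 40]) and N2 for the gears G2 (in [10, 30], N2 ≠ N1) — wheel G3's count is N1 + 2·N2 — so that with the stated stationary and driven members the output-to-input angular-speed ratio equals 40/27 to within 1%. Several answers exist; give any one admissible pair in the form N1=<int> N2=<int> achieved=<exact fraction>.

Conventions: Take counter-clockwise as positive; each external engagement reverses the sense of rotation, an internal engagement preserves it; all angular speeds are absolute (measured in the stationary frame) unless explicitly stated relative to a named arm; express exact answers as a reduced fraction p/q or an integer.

N1=26 N2=14 achieved=40/27

topology: planetary set — design target 40/27, arm = carrier (Willis)
Willis with ω_sun = 0: ω_ring/ω_arm = (N1+N3)/N3; set equal to 40/27  ⇒  N3/N1 = 1/(40/27 − 1) = 27/13
N3 = N1 + 2·N2  ⇒  N2/N1 = (N3/N1 − 1)/2 = (27/13 − 1)/2 = 7/13
smallest multiple with N1 ≥ 12 and N2 ≥ 10: k = 2  ⇒  N1 = 2·13 = 26, N2 = 2·7 = 14 (N1 ≤ 40, N2 ≤ 30, N2 ≠ N1 ✓), N3 = 26 + 2·14 = 54
check: (N1+N3)/N3 with N1 = 26, N3 = 54 gives 40/27; |achieved − target| = 0 ≤ 2/135 ✓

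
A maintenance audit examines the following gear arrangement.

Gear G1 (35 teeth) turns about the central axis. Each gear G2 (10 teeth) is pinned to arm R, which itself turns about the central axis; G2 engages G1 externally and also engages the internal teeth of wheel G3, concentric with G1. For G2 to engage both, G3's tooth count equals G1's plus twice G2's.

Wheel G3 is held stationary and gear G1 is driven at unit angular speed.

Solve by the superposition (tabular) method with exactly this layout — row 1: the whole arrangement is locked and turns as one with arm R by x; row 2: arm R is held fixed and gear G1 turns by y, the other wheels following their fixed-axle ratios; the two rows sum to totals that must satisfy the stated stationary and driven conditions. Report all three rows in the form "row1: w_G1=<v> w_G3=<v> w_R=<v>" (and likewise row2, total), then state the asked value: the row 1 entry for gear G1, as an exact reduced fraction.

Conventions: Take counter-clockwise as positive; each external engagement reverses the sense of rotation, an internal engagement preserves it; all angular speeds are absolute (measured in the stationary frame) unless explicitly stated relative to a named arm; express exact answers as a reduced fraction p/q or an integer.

row1: w_G1=7/18 w_G3=7/18 w_R=7/18
row2: w_G1=11/18 w_G3=-7/18 w_R=0
total: w_G1=1 w_G3=0 w_R=7/18
asked value: 7/18

recognized (axles ride arm R): planetary set, 35/10/55 teeth
row 1 — lock + rotate with arm: ω_sun = ω_ring = ω_arm = x
row 2: sun turns y, ring = −(35/55)·y, arm 0
boundary: total ω_ring = x − (35/55)·y = 0 and total ω_sun = x + y = 1  ⇒  y = 11/18, x = 7/18
row 2 ring = −(35/55)·11/18 = -7/18
totals (row 1 + row 2): sun 7/18 + 11/18 = 1, ring 7/18 + (-7/18) = 0, arm 7/18 + 0 = 7/18
asked cell (row1, sun) = 7/18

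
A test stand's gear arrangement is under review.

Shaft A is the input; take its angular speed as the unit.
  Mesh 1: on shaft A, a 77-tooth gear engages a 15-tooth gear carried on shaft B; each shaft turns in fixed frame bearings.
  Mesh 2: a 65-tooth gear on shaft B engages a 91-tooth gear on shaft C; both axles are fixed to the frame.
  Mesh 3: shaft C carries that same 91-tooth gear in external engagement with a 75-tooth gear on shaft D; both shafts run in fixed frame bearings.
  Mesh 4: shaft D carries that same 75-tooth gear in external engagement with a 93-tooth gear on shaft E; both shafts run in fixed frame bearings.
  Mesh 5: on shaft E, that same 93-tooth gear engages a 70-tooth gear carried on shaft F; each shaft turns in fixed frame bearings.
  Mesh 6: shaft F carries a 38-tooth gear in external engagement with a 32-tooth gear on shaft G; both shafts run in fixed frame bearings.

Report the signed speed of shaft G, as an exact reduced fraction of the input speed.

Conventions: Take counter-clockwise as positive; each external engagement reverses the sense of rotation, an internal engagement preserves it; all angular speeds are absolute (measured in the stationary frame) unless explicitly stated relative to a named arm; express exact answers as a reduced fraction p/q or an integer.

2717/480

6-mesh fixed-axis compound train (all bearings frame-fixed)
mesh 1 [77T→15T]: |ω|/ω_in = 1×77/15 = 77/15, sense flips to −
mesh 2 [65T→91T]: |ω|/ω_in = (77/15)×65/91 = 11/3, sense flips to +
mesh 3 [91T→75T]: |ω|/ω_in = (11/3)×91/75 = 1001/225, sense flips to −
mesh 4 [75T→93T]: |ω|/ω_in = (1001/225)×75/93 = 1001/279, sense flips to +
mesh 5 [93T→70T]: |ω|/ω_in = (1001/279)×93/70 = 143/30, sense flips to −
mesh 6 [38T→32T]: |ω|/ω_in = (143/30)×38/32 = 2717/480, sense flips to +
signed output speed (× input speed) = 2717/480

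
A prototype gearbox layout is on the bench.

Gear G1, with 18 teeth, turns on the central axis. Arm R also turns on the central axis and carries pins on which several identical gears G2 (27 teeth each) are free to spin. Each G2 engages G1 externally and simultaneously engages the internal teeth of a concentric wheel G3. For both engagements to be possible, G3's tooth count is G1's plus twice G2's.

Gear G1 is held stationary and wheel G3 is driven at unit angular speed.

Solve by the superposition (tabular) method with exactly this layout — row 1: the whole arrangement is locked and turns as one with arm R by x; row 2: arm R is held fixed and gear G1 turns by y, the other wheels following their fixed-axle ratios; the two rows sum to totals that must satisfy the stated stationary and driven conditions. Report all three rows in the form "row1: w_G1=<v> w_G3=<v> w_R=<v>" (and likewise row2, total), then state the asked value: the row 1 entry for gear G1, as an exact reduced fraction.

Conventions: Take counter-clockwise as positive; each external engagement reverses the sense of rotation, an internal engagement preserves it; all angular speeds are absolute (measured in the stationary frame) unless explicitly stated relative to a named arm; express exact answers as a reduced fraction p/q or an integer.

row1: w_G1=4/5 w_G3=4/5 w_R=4/5
row2: w_G1=-4/5 w_G3=1/5 w_R=0
total: w_G1=0 w_G3=1 w_R=4/5
asked value: 4/5

topology: planetary set — G1 18T / G2 27T / G3 72T, arm = carrier (Willis)
row 1: whole set turns with the arm by x
row 2: sun turns y, ring = −(18/72)·y, arm 0
boundary: total ω_sun = x + y = 0 and total ω_ring = x − (18/72)·y = 1  ⇒  y = -4/5, x = 4/5
row 2 ring = −(18/72)·(-4/5) = 1/5
totals (row 1 + row 2): sun 4/5 + (-4/5) = 0, ring 4/5 + 1/5 = 1, arm 4/5 + 0 = 4/5
asked cell (row1, sun) = 4/5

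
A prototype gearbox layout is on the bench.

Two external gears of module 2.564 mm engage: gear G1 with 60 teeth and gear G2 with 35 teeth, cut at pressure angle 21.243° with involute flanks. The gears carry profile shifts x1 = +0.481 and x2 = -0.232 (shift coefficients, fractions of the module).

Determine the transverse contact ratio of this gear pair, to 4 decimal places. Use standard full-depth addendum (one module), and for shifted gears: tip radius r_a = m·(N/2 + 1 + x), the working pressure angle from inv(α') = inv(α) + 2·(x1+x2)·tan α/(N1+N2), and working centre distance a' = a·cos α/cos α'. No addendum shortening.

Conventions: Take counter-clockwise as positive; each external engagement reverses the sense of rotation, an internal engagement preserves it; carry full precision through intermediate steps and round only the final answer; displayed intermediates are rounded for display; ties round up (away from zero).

1.6444

topology: single-mesh involute geometry — m = 2.564, 60T/35T pair
base radii: r_b1 = 71.693451, r_b2 = 41.821180
tip radii: r_a1 = 80.717284, r_a2 = 46.839152
inv(α') = inv(21.243°) + 2·(+0.481-0.232)·tan α/(60+35) = 0.02001560  ⇒  α' = 21.98659°
a' = a·cos α / cos α' = 121.7900·cos 21.243°/cos 21.98659° = 122.417898
action lengths: √(r_a1²−r_b1²) = 37.085429, √(r_a2²−r_b2²) = 21.092536
base pitch p_b = π·m·cos α = 7.507721
CR = (37.085429 + 21.092536 − 122.417898·sin 21.98659°)/7.507721 = 1.644439
contact ratio ≈ 1.6444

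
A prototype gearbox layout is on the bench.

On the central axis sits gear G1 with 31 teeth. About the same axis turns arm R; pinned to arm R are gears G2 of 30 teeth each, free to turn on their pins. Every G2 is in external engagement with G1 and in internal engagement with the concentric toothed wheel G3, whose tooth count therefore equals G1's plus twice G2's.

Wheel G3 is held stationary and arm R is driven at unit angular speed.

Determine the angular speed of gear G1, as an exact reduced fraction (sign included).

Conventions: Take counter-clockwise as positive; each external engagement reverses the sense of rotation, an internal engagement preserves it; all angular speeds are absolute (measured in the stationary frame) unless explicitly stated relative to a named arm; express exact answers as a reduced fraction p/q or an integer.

topology: planetary set — G1 31T / G2 30T / G3 91T, arm = carrier (Willis)
ring teeth: 31 + 2·30 = 91
31(ω_sun−ω_arm) = −91(ω_ring−ω_arm),  ω_ring = 0, ω_arm = 1
ω_sun = 1 − (91/31)(0−1) = 122/31
exact speed ratio = 122/31

122/31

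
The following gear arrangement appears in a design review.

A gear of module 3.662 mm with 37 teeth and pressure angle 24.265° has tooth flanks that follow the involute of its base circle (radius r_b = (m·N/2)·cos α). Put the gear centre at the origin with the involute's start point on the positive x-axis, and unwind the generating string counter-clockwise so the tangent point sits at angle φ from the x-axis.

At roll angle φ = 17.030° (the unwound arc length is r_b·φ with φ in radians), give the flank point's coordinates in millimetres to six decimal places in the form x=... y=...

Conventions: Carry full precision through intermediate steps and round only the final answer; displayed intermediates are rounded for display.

topology: single-mesh involute geometry — m = 3.662, N = 37
pitch radius r_p = m·N/2 = 3.662·37/2 = 67.747000
base radius r_b = r_p·cos α = 67.747000·cos 24.265° = 61.761856
roll angle φ = 17.030° = 0.29722957 rad
x = r_b·(cos φ + φ·sin φ) = 64.430084
y = r_b·(sin φ − φ·cos φ) = 0.535838

x=64.430084 y=0.535838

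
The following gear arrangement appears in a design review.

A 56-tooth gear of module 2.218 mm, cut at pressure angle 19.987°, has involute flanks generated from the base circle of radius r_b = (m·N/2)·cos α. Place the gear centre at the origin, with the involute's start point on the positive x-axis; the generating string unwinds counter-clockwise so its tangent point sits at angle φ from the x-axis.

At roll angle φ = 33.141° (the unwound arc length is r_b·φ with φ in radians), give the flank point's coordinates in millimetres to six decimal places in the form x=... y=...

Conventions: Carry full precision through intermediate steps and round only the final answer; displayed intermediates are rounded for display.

single-mesh involute tooth geometry (56T wheel at module 2.218)
pitch radius r_p = m·N/2 = 2.218·56/2 = 62.104000
base radius r_b = r_p·cos α = 62.104000·cos 19.987° = 58.363488
roll angle φ = 33.141° = 0.57841957 rad
x = r_b·(cos φ + φ·sin φ) = 67.325228
y = r_b·(sin φ − φ·cos φ) = 3.640396

x=67.325228 y=3.640396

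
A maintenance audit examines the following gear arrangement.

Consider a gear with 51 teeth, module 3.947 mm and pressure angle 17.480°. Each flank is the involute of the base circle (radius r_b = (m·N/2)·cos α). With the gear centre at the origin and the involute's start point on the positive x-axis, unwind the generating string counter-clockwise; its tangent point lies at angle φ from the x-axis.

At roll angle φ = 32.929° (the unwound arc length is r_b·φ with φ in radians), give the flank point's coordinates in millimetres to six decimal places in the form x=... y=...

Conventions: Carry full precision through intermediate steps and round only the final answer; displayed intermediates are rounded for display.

single-mesh involute tooth geometry (51T wheel at module 3.947)
pitch radius r_p = m·N/2 = 3.947·51/2 = 100.648500
base radius r_b = r_p·cos α = 100.648500·cos 17.480° = 96.000739
roll angle φ = 32.929° = 0.57471947 rad
x = r_b·(cos φ + φ·sin φ) = 110.570000
y = r_b·(sin φ − φ·cos φ) = 5.876353

x=110.570000 y=5.876353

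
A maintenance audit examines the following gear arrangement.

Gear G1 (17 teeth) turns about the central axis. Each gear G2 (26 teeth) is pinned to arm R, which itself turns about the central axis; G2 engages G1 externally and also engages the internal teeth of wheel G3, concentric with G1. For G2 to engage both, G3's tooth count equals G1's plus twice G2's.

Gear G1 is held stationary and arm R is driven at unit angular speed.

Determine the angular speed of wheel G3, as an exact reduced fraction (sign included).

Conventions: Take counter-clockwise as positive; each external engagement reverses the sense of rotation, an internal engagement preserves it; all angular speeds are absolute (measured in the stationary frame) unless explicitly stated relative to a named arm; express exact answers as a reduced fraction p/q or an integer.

topology: planetary set — G1 17T / G2 26T / G3 69T, arm = carrier (Willis)
ring teeth: 17 + 2·26 = 69
17(ω_sun−ω_arm) = −69(ω_ring−ω_arm),  ω_sun = 0, ω_arm = 1
ω_ring = 1 − (17/69)(0−1) = 86/69
exact speed ratio = 86/69

86/69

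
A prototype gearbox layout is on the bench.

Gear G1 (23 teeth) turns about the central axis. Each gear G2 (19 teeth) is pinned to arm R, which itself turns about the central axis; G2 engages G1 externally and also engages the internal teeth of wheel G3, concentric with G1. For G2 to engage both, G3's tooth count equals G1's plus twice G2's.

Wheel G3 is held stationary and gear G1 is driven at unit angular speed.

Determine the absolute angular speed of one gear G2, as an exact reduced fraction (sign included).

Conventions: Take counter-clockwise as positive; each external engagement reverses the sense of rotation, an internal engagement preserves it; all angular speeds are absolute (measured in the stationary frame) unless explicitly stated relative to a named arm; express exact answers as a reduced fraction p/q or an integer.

-23/38

topology: planetary set — G1 23T / G2 19T / G3 61T, arm = carrier (Willis)
ring teeth: 23 + 2·19 = 61
23(ω_sun−ω_arm) = −61(ω_ring−ω_arm),  ω_ring = 0, ω_sun = 1
23(1−ω_arm) = −61(0−ω_arm)  ⇒  84·ω_arm = 23  ⇒  ω_arm = 23/84
sun–planet mesh: 23·(1−23/84) = −19·(ω_p−ω_arm)  ⇒  ω_p−ω_arm = -1403/1596
ω_p = 23/84 − 1403/1596 = -23/38
exact speed ratio = -23/38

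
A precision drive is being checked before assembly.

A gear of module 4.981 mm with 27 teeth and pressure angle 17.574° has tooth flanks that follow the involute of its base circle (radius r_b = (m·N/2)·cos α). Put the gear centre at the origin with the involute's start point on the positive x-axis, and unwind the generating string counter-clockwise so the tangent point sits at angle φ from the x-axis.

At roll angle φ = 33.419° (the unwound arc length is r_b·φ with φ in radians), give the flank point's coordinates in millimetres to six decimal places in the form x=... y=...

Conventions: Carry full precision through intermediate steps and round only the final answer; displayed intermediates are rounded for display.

topology: single-mesh involute geometry — m = 4.981, N = 27
pitch radius r_p = m·N/2 = 4.981·27/2 = 67.243500
base radius r_b = r_p·cos α = 67.243500·cos 17.574° = 64.105097
roll angle φ = 33.419° = 0.58327158 rad
x = r_b·(cos φ + φ·sin φ) = 74.099498
y = r_b·(sin φ − φ·cos φ) = 4.097663

x=74.099498 y=4.097663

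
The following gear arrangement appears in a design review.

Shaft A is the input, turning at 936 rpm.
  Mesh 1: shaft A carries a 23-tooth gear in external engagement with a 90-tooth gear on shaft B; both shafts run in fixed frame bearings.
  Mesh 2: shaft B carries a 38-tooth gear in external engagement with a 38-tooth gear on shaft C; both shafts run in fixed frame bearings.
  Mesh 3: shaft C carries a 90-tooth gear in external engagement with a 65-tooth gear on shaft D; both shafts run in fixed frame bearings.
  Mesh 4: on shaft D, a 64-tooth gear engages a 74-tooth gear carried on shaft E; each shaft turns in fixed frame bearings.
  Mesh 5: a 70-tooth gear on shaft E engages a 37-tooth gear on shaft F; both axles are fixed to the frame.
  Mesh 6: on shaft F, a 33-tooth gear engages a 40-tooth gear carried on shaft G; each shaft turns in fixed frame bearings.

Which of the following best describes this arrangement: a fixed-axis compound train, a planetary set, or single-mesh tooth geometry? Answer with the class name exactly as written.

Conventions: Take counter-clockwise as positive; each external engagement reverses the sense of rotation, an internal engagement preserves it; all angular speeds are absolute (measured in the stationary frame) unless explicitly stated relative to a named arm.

fixed-axis compound train

6-mesh fixed-axis compound train (all bearings frame-fixed)
classification: fixed-axis compound train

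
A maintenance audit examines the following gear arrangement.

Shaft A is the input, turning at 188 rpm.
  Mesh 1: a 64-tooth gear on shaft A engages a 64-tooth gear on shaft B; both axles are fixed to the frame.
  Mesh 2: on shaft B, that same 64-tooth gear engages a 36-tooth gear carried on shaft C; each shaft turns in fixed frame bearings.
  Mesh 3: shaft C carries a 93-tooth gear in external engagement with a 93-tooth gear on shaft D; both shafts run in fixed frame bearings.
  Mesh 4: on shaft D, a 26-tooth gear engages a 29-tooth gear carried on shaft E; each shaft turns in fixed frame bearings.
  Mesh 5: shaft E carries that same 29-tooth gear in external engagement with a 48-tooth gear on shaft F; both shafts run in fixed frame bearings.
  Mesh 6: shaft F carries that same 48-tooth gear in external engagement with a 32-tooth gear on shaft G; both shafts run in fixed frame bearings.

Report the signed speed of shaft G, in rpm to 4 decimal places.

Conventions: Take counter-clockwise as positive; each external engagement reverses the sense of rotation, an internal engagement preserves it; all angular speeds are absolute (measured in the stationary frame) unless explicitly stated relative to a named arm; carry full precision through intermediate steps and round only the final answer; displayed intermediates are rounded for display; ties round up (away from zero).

topology: fixed-axis compound train — 6 meshes, A→G
mesh 1 [64T→64T]: ω = 188.0000×64/64 = 188.0000 rpm, sense flips to −
mesh 2 [64T→36T]: ω = 188.0000×64/36 = 334.2222 rpm, sense flips to +
mesh 3 [93T→93T]: ω = 334.2222×93/93 = 334.2222 rpm, sense flips to −
mesh 4 [26T→29T]: ω = 334.2222×26/29 = 299.6475 rpm, sense flips to +
mesh 5 [29T→48T]: ω = 299.6475×29/48 = 181.0370 rpm, sense flips to −
mesh 6 [48T→32T]: ω = 181.0370×48/32 = 271.5556 rpm, sense flips to +
signed output speed = +271.5556 rpm

+271.5556 rpm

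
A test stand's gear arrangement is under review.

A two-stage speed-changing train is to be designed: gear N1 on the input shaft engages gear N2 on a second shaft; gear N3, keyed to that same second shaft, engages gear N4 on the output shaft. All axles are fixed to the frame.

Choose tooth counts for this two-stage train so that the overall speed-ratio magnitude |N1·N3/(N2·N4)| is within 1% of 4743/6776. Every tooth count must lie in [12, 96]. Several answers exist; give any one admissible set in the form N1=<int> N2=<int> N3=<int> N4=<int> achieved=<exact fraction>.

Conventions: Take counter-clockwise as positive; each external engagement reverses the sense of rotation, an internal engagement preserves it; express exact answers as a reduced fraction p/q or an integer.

N1=51 N2=77 N3=93 N4=88 achieved=4743/6776

class = fixed-axis compound train [2-stage, 4743/6776 wanted]
target = 4743/6776 in lowest terms: an exact hit needs N1·N3 = k·4743 and N2·N4 = k·6776 for one integer k, every count in [12, 96]; additionally prefer no 1:1 stage (N1 ≠ N2, N3 ≠ N4)
k = 1: N1·N3 = 4743 = 51·93, N2·N4 = 6776 = 77·88
achieved = 51·93/(77·88) = 4743/6776; |achieved − target| = 0 ≤ 4743/677600 ✓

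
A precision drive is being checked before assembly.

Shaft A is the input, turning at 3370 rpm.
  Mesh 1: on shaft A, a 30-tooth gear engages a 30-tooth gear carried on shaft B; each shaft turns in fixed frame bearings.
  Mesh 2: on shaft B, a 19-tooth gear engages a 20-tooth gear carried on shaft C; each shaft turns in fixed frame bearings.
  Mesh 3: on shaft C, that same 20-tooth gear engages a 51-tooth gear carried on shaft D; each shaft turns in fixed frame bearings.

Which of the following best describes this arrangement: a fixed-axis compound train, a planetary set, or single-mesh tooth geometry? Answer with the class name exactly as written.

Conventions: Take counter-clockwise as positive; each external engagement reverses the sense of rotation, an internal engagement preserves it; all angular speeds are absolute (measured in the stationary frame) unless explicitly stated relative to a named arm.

fixed-axis compound train

topology: fixed-axis compound train — 3 meshes, A→D
classification: fixed-axis compound train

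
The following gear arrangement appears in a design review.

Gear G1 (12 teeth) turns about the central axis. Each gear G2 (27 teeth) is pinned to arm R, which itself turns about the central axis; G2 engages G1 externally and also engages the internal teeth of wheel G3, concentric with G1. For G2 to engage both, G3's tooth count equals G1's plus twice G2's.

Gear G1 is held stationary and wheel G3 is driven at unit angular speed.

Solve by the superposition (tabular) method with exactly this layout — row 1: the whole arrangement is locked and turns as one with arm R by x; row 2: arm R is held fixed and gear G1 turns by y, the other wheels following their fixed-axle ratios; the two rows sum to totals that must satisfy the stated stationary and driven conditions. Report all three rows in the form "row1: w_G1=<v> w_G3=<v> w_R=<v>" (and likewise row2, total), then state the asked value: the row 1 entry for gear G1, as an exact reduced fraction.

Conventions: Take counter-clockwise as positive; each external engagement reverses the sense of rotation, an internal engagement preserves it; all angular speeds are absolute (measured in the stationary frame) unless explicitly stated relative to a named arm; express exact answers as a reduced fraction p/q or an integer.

row1: w_G1=11/13 w_G3=11/13 w_R=11/13
row2: w_G1=-11/13 w_G3=2/13 w_R=0
total: w_G1=0 w_G3=1 w_R=11/13
asked value: 11/13

planetary set (12T centre, 27T on arm, 66T internal) — Willis relation
row 1: whole set turns with the arm by x
superposition row 2 [arm held]: sun y, ring −(12/66)·y, arm 0
boundary: total ω_sun = x + y = 0 and total ω_ring = x − (12/66)·y = 1  ⇒  y = -11/13, x = 11/13
row 2 ring = −(12/66)·(-11/13) = 2/13
totals (row 1 + row 2): sun 11/13 + (-11/13) = 0, ring 11/13 + 2/13 = 1, arm 11/13 + 0 = 11/13
asked cell (row1, sun) = 11/13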